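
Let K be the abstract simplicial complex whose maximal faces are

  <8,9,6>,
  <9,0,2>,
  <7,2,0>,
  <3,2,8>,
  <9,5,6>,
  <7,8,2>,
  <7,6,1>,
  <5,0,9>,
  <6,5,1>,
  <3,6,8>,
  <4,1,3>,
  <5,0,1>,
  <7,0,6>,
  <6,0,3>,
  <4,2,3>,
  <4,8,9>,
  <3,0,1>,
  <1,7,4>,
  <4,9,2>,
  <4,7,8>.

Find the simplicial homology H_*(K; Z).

H_0 ≅ Z,  H_1 ≅ Z ⊕ Z/2,  H_2 = 0.

K has 10 vertices, 30 edges, 20 triangles.
rank ∂_0 = 0, rank ∂_1 = 9 ⇒ b_0 = 10 − 0 − 9 = 1; all invariant factors of ∂_1 are 1 so no torsion. So H_0 = Z.
rank ∂_1 = 9, rank ∂_2 = 20 ⇒ b_1 = 30 − 9 − 20 = 1; ∂_2 has invariant factor(s) [2] giving torsion. So H_1 = Z ⊕ Z/2.
rank ∂_2 = 20, rank ∂_3 = 0 ⇒ b_2 = 20 − 20 − 0 = 0. So H_2 = 0.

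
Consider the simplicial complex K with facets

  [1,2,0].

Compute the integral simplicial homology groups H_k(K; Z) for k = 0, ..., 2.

H_0 ≅ Z,  H_1 = 0,  H_2 = 0.

Order the vertices as 0 < 1 < 2. Listing each simplex with vertices in this order, K has dimension 2 with simplices:

  0-simplices (3): [0], [1], [2]
  1-simplices (3): [0,1], [0,2], [1,2]
  2-simplices (1): [0,1,2]

Hence C_0 ≅ Z^3, C_1 ≅ Z^3, C_2 ≅ Z^1.

∂_1: C_1 → C_0 maps an edge to its endpoints' difference, ∂[p,q] = q − p. For instance
  ∂[0,1] = [1] − [0].
The resulting 3×3 matrix has rank 2, and its Smith normal form has invariant factors (1,1).

The boundary map ∂_2: C_2 → C_1 acts by ∂[p,q,r] = [q,r] − [p,r] + [p,q]. For instance
  ∂[0,1,2] = [1,2] − [0,2] + [0,1].
As a 3×1 matrix over Z this has rank 1, with invariant factors (1).

From H_k ≅ ker(∂_k) / im(∂_{k+1}) we obtain:

  H_0: rank C_0 − rank ∂_1 = 3 − 2 = 1, and the invariant factors of ∂_1 are all 1, so H_0 ≅ Z.
  H_1: rank ker ∂_1 − rank ∂_2 = (3 − 2) − 1 = 0, and the invariant factors of ∂_2 are all 1, so H_1 ≅ 0.
  H_2: rank ker ∂_2 − rank ∂_3 = (1 − 1) − 0 = 0, and there is no ∂_3, so H_2 ≅ 0.

As a check, the Euler characteristic is 3 − 3 + 1 = 1, which agrees with 1 − 0 + 0 = 1.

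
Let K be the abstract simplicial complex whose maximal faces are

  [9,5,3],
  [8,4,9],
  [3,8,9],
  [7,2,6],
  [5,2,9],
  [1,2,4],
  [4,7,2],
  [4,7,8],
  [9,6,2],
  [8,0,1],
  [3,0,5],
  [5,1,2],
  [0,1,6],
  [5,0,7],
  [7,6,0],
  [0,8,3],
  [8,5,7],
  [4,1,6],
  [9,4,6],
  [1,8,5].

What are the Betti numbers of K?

We work with the vertex ordering 0 < 1 < 2 < 3 < 4 < 5 < 6 < 7 < 8 < 9. The simplices of K, each written with vertices in increasing order, are:

  0-simplices (10): [0], [1], [2], [3], [4], [5], [6], [7], [8], [9]
  1-simplices (30): (30 of them)
  2-simplices (20): (20 of them)

Hence C_0 ≅ Z^10, C_1 ≅ Z^30, C_2 ≅ Z^20.

The boundary map ∂_1: C_1 → C_0 sends each edge [p,q] (with p < q) to q − p. For instance
  ∂[3,5] = [5] − [3].
As a 10×30 matrix over Z this has rank 9, with invariant factors (1,1,1,1,1,1,1,1,1).

The boundary map ∂_2: C_2 → C_1 sends each 2-simplex [p,q,r] to [q,r] − [p,r] + [p,q]. For instance
  ∂[4,8,9] = [8,9] − [4,9] + [4,8],
  ∂[2,6,7] = [6,7] − [2,7] + [2,6].
This gives a 30×20 integer matrix of rank 20; reducing to Smith normal form yields diagonal entries (1,1,1,1,1,1,1,1,1,1,1,1,1,1,1,1,1,1,1,2).

Computing H_k = (kernel of ∂_k) / (image of ∂_{k+1}):

  H_0: rank C_0 − rank ∂_1 = 10 − 9 = 1, and the invariant factors of ∂_1 are all 1, so H_0 ≅ Z.
  H_1: rank ker ∂_1 − rank ∂_2 = (30 − 9) − 20 = 1, and ∂_2 has invariant factor 2 > 1, so H_1 ≅ Z ⊕ Z/2.
  H_2: rank ker ∂_2 − rank ∂_3 = (20 − 20) − 0 = 0, and there is no ∂_3, so H_2 ≅ 0.

Hence the Betti numbers are b_0 = 1, b_1 = 1, b_2 = 0.

b_0 = 1, b_1 = 1, b_2 = 0.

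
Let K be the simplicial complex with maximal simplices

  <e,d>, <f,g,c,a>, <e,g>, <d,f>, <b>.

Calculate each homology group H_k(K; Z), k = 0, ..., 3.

H_0 ≅ Z^2,  H_1 ≅ Z,  H_2 = 0,  H_3 = 0.

K has 7 vertices, 9 edges, 4 triangles, 1 3-simplex.
rank ∂_0 = 0, rank ∂_1 = 5 ⇒ b_0 = 7 − 0 − 5 = 2; all invariant factors of ∂_1 are 1 so no torsion. So H_0 ≅ Z^2.
rank ∂_1 = 5, rank ∂_2 = 3 ⇒ b_1 = 9 − 5 − 3 = 1; all invariant factors of ∂_2 are 1 so no torsion. So H_1 ≅ Z.
rank ∂_2 = 3, rank ∂_3 = 1 ⇒ b_2 = 4 − 3 − 1 = 0; all invariant factors of ∂_3 are 1 so no torsion. So H_2 ≅ 0.
rank ∂_3 = 1, rank ∂_4 = 0 ⇒ b_3 = 1 − 1 − 0 = 0. So H_3 ≅ 0.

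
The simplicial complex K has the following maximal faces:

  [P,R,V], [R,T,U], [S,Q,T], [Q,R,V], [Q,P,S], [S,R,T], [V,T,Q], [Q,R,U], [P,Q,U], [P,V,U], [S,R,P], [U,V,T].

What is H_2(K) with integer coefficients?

H_2 ≅ 0.

Fix the vertex order P < Q < R < S < T < U < V and write every simplex with vertices in increasing order. Then dim K = 2 and the simplices of K are:

  0-simplices (7): P, Q, R, S, T, U, V
  1-simplices (18): PQ, PR, PS, PU, PV, QR, QS, QT, QU, QV, RS, RT, RU, RV, ST, TU, TV, UV
  2-simplices (12): PQS, PQU, PRS, PRV, PUV, QRU, QRV, QST, QTV, RST, RTU, TUV

so the chain groups are C_0 ≅ Z^7, C_1 ≅ Z^18, C_2 ≅ Z^12.

Boundary ∂_1: C_1 → C_0 sends each edge [p,q] (with p < q) to q − p. For instance
  ∂QU = U − Q.
This gives a 7×18 integer matrix of rank 6; reducing to Smith normal form yields diagonal entries (1,1,1,1,1,1).

Boundary ∂_2: C_2 → C_1 acts by ∂[p,q,r] = [q,r] − [p,r] + [p,q]. For instance
  ∂QRU = RU − QU + QR,
  ∂PRV = RV − PV + PR.
The 18×12 boundary matrix has rank 12 and Smith normal form diag(1,1,1,1,1,1,1,1,1,1,1,2).

Computing H_k = (kernel of ∂_k) / (image of ∂_{k+1}):

  H_2: rank ker ∂_2 − rank ∂_3 = (12 − 12) − 0 = 0, and there is no ∂_3, so H_2 ≅ 0.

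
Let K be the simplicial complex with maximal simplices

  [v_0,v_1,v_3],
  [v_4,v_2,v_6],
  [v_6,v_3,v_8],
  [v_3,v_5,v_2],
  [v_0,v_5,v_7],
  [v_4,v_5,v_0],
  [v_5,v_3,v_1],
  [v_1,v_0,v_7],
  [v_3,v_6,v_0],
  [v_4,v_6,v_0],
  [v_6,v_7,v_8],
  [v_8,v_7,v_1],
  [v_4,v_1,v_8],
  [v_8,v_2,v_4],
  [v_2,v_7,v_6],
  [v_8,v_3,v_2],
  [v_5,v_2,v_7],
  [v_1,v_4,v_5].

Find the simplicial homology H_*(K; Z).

Take the total order v_0 < v_1 < v_2 < v_3 < v_4 < v_5 < v_6 < v_7 < v_8 on the vertex set. Then K (dimension 2) consists of the simplices:

  0-simplices (9): [v_0], [v_1], [v_2], [v_3], [v_4], [v_5], [v_6], [v_7], [v_8]
  1-simplices (27): (27 of them)
  2-simplices (18): (18 of them)

giving chain groups C_0 ≅ Z^9, C_1 ≅ Z^27, C_2 ≅ Z^18.

Boundary ∂_1: C_1 → C_0 maps an edge to its endpoints' difference, ∂[p,q] = q − p.
As a 9×27 matrix over Z this has rank 8, with invariant factors (1,1,1,1,1,1,1,1).

∂_2: C_2 → C_1 acts by ∂[p,q,r] = [q,r] − [p,r] + [p,q]. For instance
  ∂[v_2,v_4,v_8] = [v_4,v_8] − [v_2,v_8] + [v_2,v_4],
  ∂[v_0,v_1,v_7] = [v_1,v_7] − [v_0,v_7] + [v_0,v_1].
The resulting 27×18 matrix has rank 18, and its Smith normal form has invariant factors (1,1,1,1,1,1,1,1,1,1,1,1,1,1,1,1,1,2).

From H_k ≅ ker(∂_k) / im(∂_{k+1}) we obtain:

  H_0: rank C_0 − rank ∂_1 = 9 − 8 = 1, and the invariant factors of ∂_1 are all 1, so H_0 ≅ Z.
  H_1: rank ker ∂_1 − rank ∂_2 = (27 − 8) − 18 = 1, and ∂_2 has invariant factor 2 > 1, so H_1 ≅ Z ⊕ Z/2Z.
  H_2: rank ker ∂_2 − rank ∂_3 = (18 − 18) − 0 = 0, and there is no ∂_3, so H_2 ≅ 0.

H_0 ≅ Z,  H_1 ≅ Z ⊕ Z/2Z,  H_2 = 0.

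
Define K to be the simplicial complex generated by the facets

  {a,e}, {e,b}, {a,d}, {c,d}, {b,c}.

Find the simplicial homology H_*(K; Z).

H_0 ≅ Z,  H_1 ≅ Z.

Take the total order a < b < c < d < e on the vertex set. Then K (dimension 1) consists of the simplices:

  0-simplices (5): a, b, c, d, e
  1-simplices (5): ad, ae, bc, be, cd

so the chain groups are C_0 ≅ Z^5, C_1 ≅ Z^5.

The boundary map ∂_1: C_1 → C_0 is given by ∂[p,q] = [q] − [p]. For instance
  ∂bc = c − b.
The 5×5 boundary matrix has rank 4 and Smith normal form diag(1,1,1,1).

Computing H_k = (kernel of ∂_k) / (image of ∂_{k+1}):

  H_0: rank C_0 − rank ∂_1 = 5 − 4 = 1, and the invariant factors of ∂_1 are all 1, so H_0 ≅ Z.
  H_1: rank ker ∂_1 − rank ∂_2 = (5 − 4) − 0 = 1, and there is no ∂_2, so H_1 ≅ Z.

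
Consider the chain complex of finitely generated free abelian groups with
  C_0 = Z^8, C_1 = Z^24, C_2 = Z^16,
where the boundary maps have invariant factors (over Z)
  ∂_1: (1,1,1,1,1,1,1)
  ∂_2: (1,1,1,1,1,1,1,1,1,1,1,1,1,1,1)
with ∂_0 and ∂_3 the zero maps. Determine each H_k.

H_0 ≅ Z,  H_1 ≅ Z^2,  H_2 ≅ Z.

H_0: b_0 = 8 − 0 − 7 = 1; torsion from ∂_1 factors > 1: none. So H_0 ≅ Z.
H_1: b_1 = 24 − 7 − 15 = 2; torsion from ∂_2 factors > 1: none. So H_1 ≅ Z^2.
H_2: b_2 = 16 − 15 − 0 = 1; torsion from ∂_3 factors > 1: none. So H_2 ≅ Z.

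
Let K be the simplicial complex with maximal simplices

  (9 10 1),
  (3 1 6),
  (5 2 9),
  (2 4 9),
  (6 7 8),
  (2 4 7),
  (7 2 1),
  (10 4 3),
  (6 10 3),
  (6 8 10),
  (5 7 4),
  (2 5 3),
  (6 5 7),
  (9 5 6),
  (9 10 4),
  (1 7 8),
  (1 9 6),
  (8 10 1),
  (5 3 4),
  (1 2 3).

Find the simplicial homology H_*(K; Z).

H_0 = Z,  H_1 = Z ⊕ Z/2,  H_2 = 0.

Take the total order 1 < 2 < 3 < 4 < 5 < 6 < 7 < 8 < 9 < 10 on the vertex set. Then K (dimension 2) consists of the simplices:

  0-simplices (10): [1], [2], [3], [4], [5], [6], [7], [8], [9], [10]
  1-simplices (30): (30 of them)
  2-simplices (20): (20 of them)

giving chain groups C_0 ≅ Z^10, C_1 ≅ Z^30, C_2 ≅ Z^20.

∂_1: C_1 → C_0 sends each edge [p,q] (with p < q) to q − p. For instance
  ∂[5,7] = [7] − [5].
This gives a 10×30 integer matrix of rank 9; reducing to Smith normal form yields diagonal entries (1,1,1,1,1,1,1,1,1).

∂_2: C_2 → C_1 sends each 2-simplex [p,q,r] to [q,r] − [p,r] + [p,q]. For instance
  ∂[1,6,9] = [6,9] − [1,9] + [1,6],
  ∂[2,5,9] = [5,9] − [2,9] + [2,5].
The resulting 30×20 matrix has rank 20, and its Smith normal form has invariant factors (1,1,1,1,1,1,1,1,1,1,1,1,1,1,1,1,1,1,1,2).

Now H_k = ker ∂_k / im ∂_{k+1}, so:

  H_0: rank C_0 − rank ∂_1 = 10 − 9 = 1, and the invariant factors of ∂_1 are all 1, so H_0 = Z.
  H_1: rank ker ∂_1 − rank ∂_2 = (30 − 9) − 20 = 1, and ∂_2 has invariant factor 2 > 1, so H_1 = Z ⊕ Z/2.
  H_2: rank ker ∂_2 − rank ∂_3 = (20 − 20) − 0 = 0, and there is no ∂_3, so H_2 = 0.

(K is a triangulation of the Klein bottle.)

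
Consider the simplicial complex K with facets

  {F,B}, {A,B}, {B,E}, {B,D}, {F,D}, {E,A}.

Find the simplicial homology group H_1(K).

H_1 ≅ Z^2.

K has 5 vertices, 6 edges.
rank ∂_1 = 4, rank ∂_2 = 0 ⇒ b_1 = 6 − 4 − 0 = 2. So H_1 = Z^2.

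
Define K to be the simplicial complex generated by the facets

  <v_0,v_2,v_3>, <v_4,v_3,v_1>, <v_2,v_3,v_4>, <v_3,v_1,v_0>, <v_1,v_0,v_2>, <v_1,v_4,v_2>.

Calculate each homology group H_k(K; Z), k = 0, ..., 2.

Take the total order v_0 < v_1 < v_2 < v_3 < v_4 on the vertex set. Then K (dimension 2) consists of the simplices:

  0-simplices (5): [v_0], [v_1], [v_2], [v_3], [v_4]
  1-simplices (9): [v_0,v_1], [v_0,v_2], [v_0,v_3], [v_1,v_2], [v_1,v_3], [v_1,v_4], [v_2,v_3], [v_2,v_4], [v_3,v_4]
  2-simplices (6): [v_0,v_1,v_2], [v_0,v_1,v_3], [v_0,v_2,v_3], [v_1,v_2,v_4], [v_1,v_3,v_4], [v_2,v_3,v_4]

giving chain groups C_0 ≅ Z^5, C_1 ≅ Z^9, C_2 ≅ Z^6.

Boundary ∂_1: C_1 → C_0 maps an edge to its endpoints' difference, ∂[p,q] = q − p. For instance
  ∂[v_0,v_2] = [v_2] − [v_0].
The resulting 5×9 matrix has rank 4, and its Smith normal form has invariant factors (1,1,1,1).

Boundary ∂_2: C_2 → C_1 acts by ∂[p,q,r] = [q,r] − [p,r] + [p,q]. For instance
  ∂[v_1,v_3,v_4] = [v_3,v_4] − [v_1,v_4] + [v_1,v_3],
  ∂[v_2,v_3,v_4] = [v_3,v_4] − [v_2,v_4] + [v_2,v_3].
The 9×6 boundary matrix has rank 5 and Smith normal form diag(1,1,1,1,1).

Reading off H_k = ker ∂_k / im ∂_{k+1}:

  H_0: rank C_0 − rank ∂_1 = 5 − 4 = 1, and the invariant factors of ∂_1 are all 1, so H_0 ≅ Z.
  H_1: rank ker ∂_1 − rank ∂_2 = (9 − 4) − 5 = 0, and the invariant factors of ∂_2 are all 1, so H_1 ≅ 0.
  H_2: rank ker ∂_2 − rank ∂_3 = (6 − 5) − 0 = 1, and there is no ∂_3, so H_2 ≅ Z.

(K is a triangulation of the 2-sphere S^2.)

H_0 ≅ Z,  H_1 = 0,  H_2 ≅ Z.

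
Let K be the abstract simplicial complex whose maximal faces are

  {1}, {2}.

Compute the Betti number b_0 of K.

Order the vertices as 1 < 2. Listing each simplex with vertices in this order, K has dimension 0 with simplices:

  0-simplices (2): [1], [2]

giving chain groups C_0 ≅ Z^2.

From H_k ≅ ker(∂_k) / im(∂_{k+1}) we obtain:

  H_0: rank C_0 − rank ∂_1 = 2 − 0 = 2, and there is no ∂_1, so H_0 ≅ Z^2.

(K is a triangulation of a set of 2 points.)

Hence the Betti numbers are b_0 = 2.

b_0 = 2.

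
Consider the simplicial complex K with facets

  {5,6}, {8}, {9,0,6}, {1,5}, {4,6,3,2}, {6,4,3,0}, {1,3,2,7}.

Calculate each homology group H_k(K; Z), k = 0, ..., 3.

We work with the vertex ordering 0 < 1 < 2 < 3 < 4 < 5 < 6 < 7 < 8 < 9. The simplices of K, each written with vertices in increasing order, are:

  0-simplices (10): [0], [1], [2], [3], [4], [5], [6], [7], [8], [9]
  1-simplices (18): [0,3], [0,4], [0,6], [0,9], [1,2], [1,3], [1,5], [1,7], [2,3], [2,4], [2,6], [2,7], [3,4], [3,6], [3,7], [4,6], [5,6], [6,9]
  2-simplices (12): [0,3,4], [0,3,6], [0,4,6], [0,6,9], [1,2,3], [1,2,7], [1,3,7], [2,3,4], [2,3,6], [2,3,7], [2,4,6], [3,4,6]
  3-simplices (3): [0,3,4,6], [1,2,3,7], [2,3,4,6]

giving chain groups C_0 ≅ Z^10, C_1 ≅ Z^18, C_2 ≅ Z^12, C_3 ≅ Z^3.

∂_1: C_1 → C_0 is given by ∂[p,q] = [q] − [p]. For instance
  ∂[3,7] = [7] − [3].
The resulting 10×18 matrix has rank 8, and its Smith normal form has invariant factors (1,1,1,1,1,1,1,1).

Boundary ∂_2: C_2 → C_1 sends each 2-simplex [p,q,r] to [q,r] − [p,r] + [p,q]. For instance
  ∂[2,3,6] = [3,6] − [2,6] + [2,3],
  ∂[2,3,4] = [3,4] − [2,4] + [2,3].
This gives a 18×12 integer matrix of rank 9; reducing to Smith normal form yields diagonal entries (1,1,1,1,1,1,1,1,1).

∂_3: C_3 → C_2 sends each 3-simplex σ to the alternating sum Σ_i (−1)^i (σ with its i-th vertex removed). For instance
  ∂[2,3,4,6] = [3,4,6] − [2,4,6] + [2,3,6] − [2,3,4],
  ∂[1,2,3,7] = [2,3,7] − [1,3,7] + [1,2,7] − [1,2,3].
The resulting 12×3 matrix has rank 3, and its Smith normal form has invariant factors (1,1,1).

Reading off H_k = ker ∂_k / im ∂_{k+1}:

  H_0: rank C_0 − rank ∂_1 = 10 − 8 = 2, and the invariant factors of ∂_1 are all 1, so H_0 = Z^2.
  H_1: rank ker ∂_1 − rank ∂_2 = (18 − 8) − 9 = 1, and the invariant factors of ∂_2 are all 1, so H_1 = Z.
  H_2: rank ker ∂_2 − rank ∂_3 = (12 − 9) − 3 = 0, and the invariant factors of ∂_3 are all 1, so H_2 = 0.
  H_3: rank ker ∂_3 − rank ∂_4 = (3 − 3) − 0 = 0, and there is no ∂_4, so H_3 = 0.

H_0 ≅ Z^2,  H_1 ≅ Z,  H_2 = 0,  H_3 = 0.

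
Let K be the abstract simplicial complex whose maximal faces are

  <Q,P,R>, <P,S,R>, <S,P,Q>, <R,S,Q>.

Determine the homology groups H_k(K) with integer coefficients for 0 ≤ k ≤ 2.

H_0 ≅ Z,  H_1 = 0,  H_2 ≅ Z.

Order the vertices as P < Q < R < S. Listing each simplex with vertices in this order, K has dimension 2 with simplices:

  0-simplices (4): P, Q, R, S
  1-simplices (6): PQ, PR, PS, QR, QS, RS
  2-simplices (4): PQR, PQS, PRS, QRS

Hence C_0 ≅ Z^4, C_1 ≅ Z^6, C_2 ≅ Z^4.

∂_1: C_1 → C_0 maps an edge to its endpoints' difference, ∂[p,q] = q − p.
This gives a 4×6 integer matrix of rank 3; reducing to Smith normal form yields diagonal entries (1,1,1).

∂_2: C_2 → C_1 sends each 2-simplex [p,q,r] to [q,r] − [p,r] + [p,q]. For instance
  ∂PQS = QS − PS + PQ,
  ∂PRS = RS − PS + PR.
The resulting 6×4 matrix has rank 3, and its Smith normal form has invariant factors (1,1,1).

From H_k ≅ ker(∂_k) / im(∂_{k+1}) we obtain:

  H_0: rank C_0 − rank ∂_1 = 4 − 3 = 1, and the invariant factors of ∂_1 are all 1, so H_0 ≅ Z.
  H_1: rank ker ∂_1 − rank ∂_2 = (6 − 3) − 3 = 0, and the invariant factors of ∂_2 are all 1, so H_1 ≅ 0.
  H_2: rank ker ∂_2 − rank ∂_3 = (4 − 3) − 0 = 1, and there is no ∂_3, so H_2 ≅ Z.

As a check, the Euler characteristic is 4 − 6 + 4 = 2, which agrees with 1 − 0 + 1 = 2.
(K is a triangulation of the 2-sphere S^2.)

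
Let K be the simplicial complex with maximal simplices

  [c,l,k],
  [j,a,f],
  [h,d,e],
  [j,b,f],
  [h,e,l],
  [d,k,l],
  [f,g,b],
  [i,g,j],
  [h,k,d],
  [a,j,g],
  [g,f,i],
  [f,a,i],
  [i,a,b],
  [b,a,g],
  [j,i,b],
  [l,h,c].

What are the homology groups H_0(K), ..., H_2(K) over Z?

We work with the vertex ordering a < b < c < d < e < f < g < h < i < j < k < l. The simplices of K, each written with vertices in increasing order, are:

  0-simplices (12): a, b, c, d, e, f, g, h, i, j, k, l
  1-simplices (27): ab, af, ag, ai, aj, bf, bg, bi, bj, ch, ck, cl, de, dh, dk, dl, eh, el, fg, fi, fj, gi, gj, hk, hl, ij, kl
  2-simplices (16): abg, abi, afi, afj, agj, bfg, bfj, bij, chl, ckl, deh, dhk, dkl, ehl, fgi, gij

Hence C_0 ≅ Z^12, C_1 ≅ Z^27, C_2 ≅ Z^16.

∂_1: C_1 → C_0 is given by ∂[p,q] = [q] − [p]. For instance
  ∂cl = l − c.
As a 12×27 matrix over Z this has rank 10, with invariant factors (1,1,1,1,1,1,1,1,1,1).

∂_2: C_2 → C_1 sends each 2-simplex [p,q,r] to [q,r] − [p,r] + [p,q]. For instance
  ∂abi = bi − ai + ab,
  ∂fgi = gi − fi + fg.
As a 27×16 matrix over Z this has rank 16, with invariant factors (1,1,1,1,1,1,1,1,1,1,1,1,1,1,1,2).

From H_k ≅ ker(∂_k) / im(∂_{k+1}) we obtain:

  H_0: rank C_0 − rank ∂_1 = 12 − 10 = 2, and the invariant factors of ∂_1 are all 1, so H_0 ≅ Z^2.
  H_1: rank ker ∂_1 − rank ∂_2 = (27 − 10) − 16 = 1, and ∂_2 has invariant factor 2 > 1, so H_1 ≅ Z ⊕ Z_2.
  H_2: rank ker ∂_2 − rank ∂_3 = (16 − 16) − 0 = 0, and there is no ∂_3, so H_2 ≅ 0.

As a check, the Euler characteristic is 12 − 27 + 16 = 1, which agrees with 2 − 1 + 0 = 1.

H_0 ≅ Z^2,  H_1 ≅ Z ⊕ Z_2,  H_2 = 0.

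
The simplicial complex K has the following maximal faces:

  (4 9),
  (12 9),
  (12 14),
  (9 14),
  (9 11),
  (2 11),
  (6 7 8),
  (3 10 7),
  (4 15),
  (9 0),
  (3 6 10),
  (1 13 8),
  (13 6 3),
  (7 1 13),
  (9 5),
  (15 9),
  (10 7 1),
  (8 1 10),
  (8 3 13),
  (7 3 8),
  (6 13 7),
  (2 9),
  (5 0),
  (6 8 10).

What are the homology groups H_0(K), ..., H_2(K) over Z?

K has 16 vertices, 30 edges, 12 triangles.
rank ∂_0 = 0, rank ∂_1 = 14 ⇒ b_0 = 16 − 0 − 14 = 2; all invariant factors of ∂_1 are 1 so no torsion. So H_0 = Z^2.
rank ∂_1 = 14, rank ∂_2 = 12 ⇒ b_1 = 30 − 14 − 12 = 4; ∂_2 has invariant factor(s) [2] giving torsion. So H_1 = Z^4 ⊕ Z_2.
rank ∂_2 = 12, rank ∂_3 = 0 ⇒ b_2 = 12 − 12 − 0 = 0. So H_2 = 0.

H_0 = Z^2,  H_1 = Z^4 ⊕ Z_2,  H_2 = 0.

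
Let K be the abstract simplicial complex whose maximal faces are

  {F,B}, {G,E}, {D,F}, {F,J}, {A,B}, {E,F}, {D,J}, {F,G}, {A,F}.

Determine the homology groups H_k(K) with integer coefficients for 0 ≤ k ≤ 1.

H_0 = Z,  H_1 = Z^3.

Fix the vertex order A < B < D < E < F < G < J and write every simplex with vertices in increasing order. Then dim K = 1 and the simplices of K are:

  0-simplices (7): A, B, D, E, F, G, J
  1-simplices (9): AB, AF, BF, DF, DJ, EF, EG, FG, FJ

giving chain groups C_0 ≅ Z^7, C_1 ≅ Z^9.

Boundary ∂_1: C_1 → C_0 maps an edge to its endpoints' difference, ∂[p,q] = q − p.
The 7×9 boundary matrix has rank 6 and Smith normal form diag(1,1,1,1,1,1).

From H_k ≅ ker(∂_k) / im(∂_{k+1}) we obtain:

  H_0: rank C_0 − rank ∂_1 = 7 − 6 = 1, and the invariant factors of ∂_1 are all 1, so H_0 = Z.
  H_1: rank ker ∂_1 − rank ∂_2 = (9 − 6) − 0 = 3, and there is no ∂_2, so H_1 = Z^3.

(K is a triangulation of a wedge of 3 circles.)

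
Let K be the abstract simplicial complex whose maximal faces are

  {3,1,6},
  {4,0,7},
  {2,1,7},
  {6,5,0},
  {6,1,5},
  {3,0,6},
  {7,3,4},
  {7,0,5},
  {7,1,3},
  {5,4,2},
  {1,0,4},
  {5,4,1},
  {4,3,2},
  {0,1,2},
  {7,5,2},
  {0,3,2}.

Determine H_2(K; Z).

H_2 ≅ Z.

K has 8 vertices, 24 edges, 16 triangles.
rank ∂_2 = 15, rank ∂_3 = 0 ⇒ b_2 = 16 − 15 − 0 = 1. So H_2 ≅ Z.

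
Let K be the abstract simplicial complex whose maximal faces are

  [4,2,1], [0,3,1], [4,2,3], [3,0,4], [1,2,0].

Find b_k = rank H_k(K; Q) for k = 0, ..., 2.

We work with the vertex ordering 0 < 1 < 2 < 3 < 4. The simplices of K, each written with vertices in increasing order, are:

  0-simplices (5): [0], [1], [2], [3], [4]
  1-simplices (10): [0,1], [0,2], [0,3], [0,4], [1,2], [1,3], [1,4], [2,3], [2,4], [3,4]
  2-simplices (5): [0,1,2], [0,1,3], [0,3,4], [1,2,4], [2,3,4]

so the chain groups are C_0 ≅ Z^5, C_1 ≅ Z^10, C_2 ≅ Z^5.

The boundary map ∂_1: C_1 → C_0 maps an edge to its endpoints' difference, ∂[p,q] = q − p.
This gives a 5×10 integer matrix of rank 4; reducing to Smith normal form yields diagonal entries (1,1,1,1).

∂_2: C_2 → C_1 maps a triangle to the signed sum of its edges. For instance
  ∂[0,3,4] = [3,4] − [0,4] + [0,3],
  ∂[0,1,3] = [1,3] − [0,3] + [0,1].
The 10×5 boundary matrix has rank 5 and Smith normal form diag(1,1,1,1,1).

From H_k ≅ ker(∂_k) / im(∂_{k+1}) we obtain:

  H_0: rank C_0 − rank ∂_1 = 5 − 4 = 1, and the invariant factors of ∂_1 are all 1, so H_0 ≅ Z.
  H_1: rank ker ∂_1 − rank ∂_2 = (10 − 4) − 5 = 1, and the invariant factors of ∂_2 are all 1, so H_1 ≅ Z.
  H_2: rank ker ∂_2 − rank ∂_3 = (5 − 5) − 0 = 0, and there is no ∂_3, so H_2 ≅ 0.

As a check, the Euler characteristic is 5 − 10 + 5 = 0, which agrees with 1 − 1 + 0 = 0.
(K is a triangulation of the Möbius band.)

Hence the Betti numbers are b_0 = 1, b_1 = 1, b_2 = 0.

b_0 = 1, b_1 = 1, b_2 = 0.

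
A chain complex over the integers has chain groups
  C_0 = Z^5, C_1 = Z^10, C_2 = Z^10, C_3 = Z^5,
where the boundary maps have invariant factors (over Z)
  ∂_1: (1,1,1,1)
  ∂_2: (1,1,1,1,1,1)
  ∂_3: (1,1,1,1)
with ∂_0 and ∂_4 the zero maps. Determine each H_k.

H_0 = Z,  H_1 = 0,  H_2 = 0,  H_3 = Z.

H_0: b_0 = 5 − 0 − 4 = 1; torsion from ∂_1 factors > 1: none. So H_0 = Z.
H_1: b_1 = 10 − 4 − 6 = 0; torsion from ∂_2 factors > 1: none. So H_1 = 0.
H_2: b_2 = 10 − 6 − 4 = 0; torsion from ∂_3 factors > 1: none. So H_2 = 0.
H_3: b_3 = 5 − 4 − 0 = 1; torsion from ∂_4 factors > 1: none. So H_3 = Z.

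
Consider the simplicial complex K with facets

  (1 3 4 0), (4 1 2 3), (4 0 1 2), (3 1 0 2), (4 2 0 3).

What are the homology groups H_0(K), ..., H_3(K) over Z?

H_0 = Z,  H_1 = 0,  H_2 = 0,  H_3 = Z.

Take the total order 0 < 1 < 2 < 3 < 4 on the vertex set. Then K (dimension 3) consists of the simplices:

  0-simplices (5): [0], [1], [2], [3], [4]
  1-simplices (10): [0,1], [0,2], [0,3], [0,4], [1,2], [1,3], [1,4], [2,3], [2,4], [3,4]
  2-simplices (10): [0,1,2], [0,1,3], [0,1,4], [0,2,3], [0,2,4], [0,3,4], [1,2,3], [1,2,4], [1,3,4], [2,3,4]
  3-simplices (5): [0,1,2,3], [0,1,2,4], [0,1,3,4], [0,2,3,4], [1,2,3,4]

giving chain groups C_0 ≅ Z^5, C_1 ≅ Z^10, C_2 ≅ Z^10, C_3 ≅ Z^5.

The boundary map ∂_1: C_1 → C_0 sends each edge [p,q] (with p < q) to q − p. For instance
  ∂[1,2] = [2] − [1].
The resulting 5×10 matrix has rank 4, and its Smith normal form has invariant factors (1,1,1,1).

Boundary ∂_2: C_2 → C_1 maps a triangle to the signed sum of its edges. For instance
  ∂[1,2,3] = [2,3] − [1,3] + [1,2],
  ∂[0,1,4] = [1,4] − [0,4] + [0,1].
The 10×10 boundary matrix has rank 6 and Smith normal form diag(1,1,1,1,1,1).

The boundary map ∂_3: C_3 → C_2 sends each 3-simplex σ to the alternating sum Σ_i (−1)^i (σ with its i-th vertex removed). For instance
  ∂[0,1,3,4] = [1,3,4] − [0,3,4] + [0,1,4] − [0,1,3],
  ∂[0,1,2,3] = [1,2,3] − [0,2,3] + [0,1,3] − [0,1,2].
The 10×5 boundary matrix has rank 4 and Smith normal form diag(1,1,1,1).

Now H_k = ker ∂_k / im ∂_{k+1}, so:

  H_0: rank C_0 − rank ∂_1 = 5 − 4 = 1, and the invariant factors of ∂_1 are all 1, so H_0 ≅ Z.
  H_1: rank ker ∂_1 − rank ∂_2 = (10 − 4) − 6 = 0, and the invariant factors of ∂_2 are all 1, so H_1 ≅ 0.
  H_2: rank ker ∂_2 − rank ∂_3 = (10 − 6) − 4 = 0, and the invariant factors of ∂_3 are all 1, so H_2 ≅ 0.
  H_3: rank ker ∂_3 − rank ∂_4 = (5 − 4) − 0 = 1, and there is no ∂_4, so H_3 ≅ Z.

As a check, the Euler characteristic is 5 − 10 + 10 − 5 = 0, which agrees with 1 − 0 + 0 − 1 = 0.
(K is a triangulation of the 3-sphere S^3.)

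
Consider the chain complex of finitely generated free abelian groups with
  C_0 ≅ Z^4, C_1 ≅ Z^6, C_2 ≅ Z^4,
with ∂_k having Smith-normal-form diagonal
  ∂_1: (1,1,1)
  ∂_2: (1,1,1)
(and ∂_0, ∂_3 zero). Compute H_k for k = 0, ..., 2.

H_0 ≅ Z,  H_1 = 0,  H_2 ≅ Z.

H_0: b_0 = 4 − 0 − 3 = 1; torsion from ∂_1 factors > 1: none. So H_0 ≅ Z.
H_1: b_1 = 6 − 3 − 3 = 0; torsion from ∂_2 factors > 1: none. So H_1 ≅ 0.
H_2: b_2 = 4 − 3 − 0 = 1; torsion from ∂_3 factors > 1: none. So H_2 ≅ Z.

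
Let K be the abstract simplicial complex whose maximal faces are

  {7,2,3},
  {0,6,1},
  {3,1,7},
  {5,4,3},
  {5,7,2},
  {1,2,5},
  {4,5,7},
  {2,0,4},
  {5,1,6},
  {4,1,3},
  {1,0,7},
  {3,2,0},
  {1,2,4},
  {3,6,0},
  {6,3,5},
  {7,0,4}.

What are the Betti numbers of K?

b_0 = 1, b_1 = 2, b_2 = 1.

Order the vertices as 0 < 1 < 2 < 3 < 4 < 5 < 6 < 7. Listing each simplex with vertices in this order, K has dimension 2 with simplices:

  0-simplices (8): [0], [1], [2], [3], [4], [5], [6], [7]
  1-simplices (24): (24 of them)
  2-simplices (16): [0,1,6], [0,1,7], [0,2,3], [0,2,4], [0,3,6], [0,4,7], [1,2,4], [1,2,5], [1,3,4], [1,3,7], [1,5,6], [2,3,7], [2,5,7], [3,4,5], [3,5,6], [4,5,7]

Hence C_0 ≅ Z^8, C_1 ≅ Z^24, C_2 ≅ Z^16.

∂_1: C_1 → C_0 sends each edge [p,q] (with p < q) to q − p. For instance
  ∂[0,2] = [2] − [0].
This gives a 8×24 integer matrix of rank 7; reducing to Smith normal form yields diagonal entries (1,1,1,1,1,1,1).

∂_2: C_2 → C_1 sends each 2-simplex [p,q,r] to [q,r] − [p,r] + [p,q]. For instance
  ∂[1,5,6] = [5,6] − [1,6] + [1,5],
  ∂[1,2,5] = [2,5] − [1,5] + [1,2].
The 24×16 boundary matrix has rank 15 and Smith normal form diag(1,1,1,1,1,1,1,1,1,1,1,1,1,1,1).

Now H_k = ker ∂_k / im ∂_{k+1}, so:

  H_0: rank C_0 − rank ∂_1 = 8 − 7 = 1, and the invariant factors of ∂_1 are all 1, so H_0 ≅ Z.
  H_1: rank ker ∂_1 − rank ∂_2 = (24 − 7) − 15 = 2, and the invariant factors of ∂_2 are all 1, so H_1 ≅ Z^2.
  H_2: rank ker ∂_2 − rank ∂_3 = (16 − 15) − 0 = 1, and there is no ∂_3, so H_2 ≅ Z.

(K is a triangulation of the torus T^2.)

Hence the Betti numbers are b_0 = 1, b_1 = 2, b_2 = 1.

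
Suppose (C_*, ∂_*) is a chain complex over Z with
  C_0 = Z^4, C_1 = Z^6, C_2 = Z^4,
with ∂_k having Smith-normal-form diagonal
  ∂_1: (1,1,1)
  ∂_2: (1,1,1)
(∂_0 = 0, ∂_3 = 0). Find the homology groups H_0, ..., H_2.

H_0 ≅ Z,  H_1 = 0,  H_2 ≅ Z.

H_0: b_0 = 4 − 0 − 3 = 1; torsion from ∂_1 factors > 1: none. So H_0 ≅ Z.
H_1: b_1 = 6 − 3 − 3 = 0; torsion from ∂_2 factors > 1: none. So H_1 ≅ 0.
H_2: b_2 = 4 − 3 − 0 = 1; torsion from ∂_3 factors > 1: none. So H_2 ≅ Z.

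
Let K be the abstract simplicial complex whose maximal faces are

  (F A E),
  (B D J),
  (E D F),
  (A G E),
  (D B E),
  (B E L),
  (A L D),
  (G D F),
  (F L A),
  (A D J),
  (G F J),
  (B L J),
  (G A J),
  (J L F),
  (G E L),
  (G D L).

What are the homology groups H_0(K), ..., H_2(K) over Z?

We work with the vertex ordering A < B < D < E < F < G < J < L. The simplices of K, each written with vertices in increasing order, are:

  0-simplices (8): A, B, D, E, F, G, J, L
  1-simplices (24): AD, AE, AF, AG, AJ, AL, BD, BE, BJ, BL, DE, DF, DG, DJ, DL, EF, EG, EL, FG, FJ, FL, GJ, GL, JL
  2-simplices (16): ADJ, ADL, AEF, AEG, AFL, AGJ, BDE, BDJ, BEL, BJL, DEF, DFG, DGL, EGL, FGJ, FJL

Hence C_0 ≅ Z^8, C_1 ≅ Z^24, C_2 ≅ Z^16.

∂_1: C_1 → C_0 is given by ∂[p,q] = [q] − [p].
The resulting 8×24 matrix has rank 7, and its Smith normal form has invariant factors (1,1,1,1,1,1,1).

∂_2: C_2 → C_1 sends each 2-simplex [p,q,r] to [q,r] − [p,r] + [p,q]. For instance
  ∂AEF = EF − AF + AE,
  ∂BJL = JL − BL + BJ.
The 24×16 boundary matrix has rank 15 and Smith normal form diag(1,1,1,1,1,1,1,1,1,1,1,1,1,1,1).

Computing H_k = (kernel of ∂_k) / (image of ∂_{k+1}):

  H_0: rank C_0 − rank ∂_1 = 8 − 7 = 1, and the invariant factors of ∂_1 are all 1, so H_0 ≅ Z.
  H_1: rank ker ∂_1 − rank ∂_2 = (24 − 7) − 15 = 2, and the invariant factors of ∂_2 are all 1, so H_1 ≅ Z^2.
  H_2: rank ker ∂_2 − rank ∂_3 = (16 − 15) − 0 = 1, and there is no ∂_3, so H_2 ≅ Z.

H_0 = Z,  H_1 = Z^2,  H_2 = Z.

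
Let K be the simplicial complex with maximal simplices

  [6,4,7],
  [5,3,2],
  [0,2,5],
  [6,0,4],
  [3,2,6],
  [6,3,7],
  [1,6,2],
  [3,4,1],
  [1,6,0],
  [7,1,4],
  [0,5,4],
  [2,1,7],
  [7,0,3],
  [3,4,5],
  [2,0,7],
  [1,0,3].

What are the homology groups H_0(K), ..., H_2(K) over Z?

H_0 = Z,  H_1 = Z^2,  H_2 = Z.

Order the vertices as 0 < 1 < 2 < 3 < 4 < 5 < 6 < 7. Listing each simplex with vertices in this order, K has dimension 2 with simplices:

  0-simplices (8): [0], [1], [2], [3], [4], [5], [6], [7]
  1-simplices (24): (24 of them)
  2-simplices (16): [0,1,3], [0,1,6], [0,2,5], [0,2,7], [0,3,7], [0,4,5], [0,4,6], [1,2,6], [1,2,7], [1,3,4], [1,4,7], [2,3,5], [2,3,6], [3,4,5], [3,6,7], [4,6,7]

giving chain groups C_0 ≅ Z^8, C_1 ≅ Z^24, C_2 ≅ Z^16.

The boundary map ∂_1: C_1 → C_0 maps an edge to its endpoints' difference, ∂[p,q] = q − p. For instance
  ∂[2,3] = [3] − [2].
As a 8×24 matrix over Z this has rank 7, with invariant factors (1,1,1,1,1,1,1).

The boundary map ∂_2: C_2 → C_1 maps a triangle to the signed sum of its edges. For instance
  ∂[0,1,6] = [1,6] − [0,6] + [0,1],
  ∂[0,3,7] = [3,7] − [0,7] + [0,3].
The resulting 24×16 matrix has rank 15, and its Smith normal form has invariant factors (1,1,1,1,1,1,1,1,1,1,1,1,1,1,1).

Reading off H_k = ker ∂_k / im ∂_{k+1}:

  H_0: rank C_0 − rank ∂_1 = 8 − 7 = 1, and the invariant factors of ∂_1 are all 1, so H_0 ≅ Z.
  H_1: rank ker ∂_1 − rank ∂_2 = (24 − 7) − 15 = 2, and the invariant factors of ∂_2 are all 1, so H_1 ≅ Z^2.
  H_2: rank ker ∂_2 − rank ∂_3 = (16 − 15) − 0 = 1, and there is no ∂_3, so H_2 ≅ Z.

As a check, the Euler characteristic is 8 − 24 + 16 = 0, which agrees with 1 − 2 + 1 = 0.
(K is a triangulation of the torus T^2.)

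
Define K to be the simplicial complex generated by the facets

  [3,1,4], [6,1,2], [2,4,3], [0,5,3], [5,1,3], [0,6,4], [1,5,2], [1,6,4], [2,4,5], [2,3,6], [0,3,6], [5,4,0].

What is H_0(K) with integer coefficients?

H_0 = Z.

Fix the vertex order 0 < 1 < 2 < 3 < 4 < 5 < 6 and write every simplex with vertices in increasing order. Then dim K = 2 and the simplices of K are:

  0-simplices (7): [0], [1], [2], [3], [4], [5], [6]
  1-simplices (18): [0,3], [0,4], [0,5], [0,6], [1,2], [1,3], [1,4], [1,5], [1,6], [2,3], [2,4], [2,5], [2,6], [3,4], [3,5], [3,6], [4,5], [4,6]
  2-simplices (12): [0,3,5], [0,3,6], [0,4,5], [0,4,6], [1,2,5], [1,2,6], [1,3,4], [1,3,5], [1,4,6], [2,3,4], [2,3,6], [2,4,5]

Hence C_0 ≅ Z^7, C_1 ≅ Z^18, C_2 ≅ Z^12.

The boundary map ∂_1: C_1 → C_0 sends each edge [p,q] (with p < q) to q − p. For instance
  ∂[1,6] = [6] − [1].
The 7×18 boundary matrix has rank 6 and Smith normal form diag(1,1,1,1,1,1).

Boundary ∂_2: C_2 → C_1 maps a triangle to the signed sum of its edges. For instance
  ∂[0,4,6] = [4,6] − [0,6] + [0,4],
  ∂[1,2,6] = [2,6] − [1,6] + [1,2].
This gives a 18×12 integer matrix of rank 12; reducing to Smith normal form yields diagonal entries (1,1,1,1,1,1,1,1,1,1,1,2).

From H_k ≅ ker(∂_k) / im(∂_{k+1}) we obtain:

  H_0: rank C_0 − rank ∂_1 = 7 − 6 = 1, and the invariant factors of ∂_1 are all 1, so H_0 = Z.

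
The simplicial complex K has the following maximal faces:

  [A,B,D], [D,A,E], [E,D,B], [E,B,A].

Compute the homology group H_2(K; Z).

H_2 ≅ Z.

Order the vertices as A < B < D < E. Listing each simplex with vertices in this order, K has dimension 2 with simplices:

  0-simplices (4): A, B, D, E
  1-simplices (6): AB, AD, AE, BD, BE, DE
  2-simplices (4): ABD, ABE, ADE, BDE

so the chain groups are C_0 ≅ Z^4, C_1 ≅ Z^6, C_2 ≅ Z^4.

The boundary map ∂_1: C_1 → C_0 sends each edge [p,q] (with p < q) to q − p. For instance
  ∂AB = B − A.
The resulting 4×6 matrix has rank 3, and its Smith normal form has invariant factors (1,1,1).

∂_2: C_2 → C_1 sends each 2-simplex [p,q,r] to [q,r] − [p,r] + [p,q]. For instance
  ∂ABE = BE − AE + AB,
  ∂BDE = DE − BE + BD.
As a 6×4 matrix over Z this has rank 3, with invariant factors (1,1,1).

Computing H_k = (kernel of ∂_k) / (image of ∂_{k+1}):

  H_2: rank ker ∂_2 − rank ∂_3 = (4 − 3) − 0 = 1, and there is no ∂_3, so H_2 = Z.

(K is a triangulation of the 2-sphere S^2.)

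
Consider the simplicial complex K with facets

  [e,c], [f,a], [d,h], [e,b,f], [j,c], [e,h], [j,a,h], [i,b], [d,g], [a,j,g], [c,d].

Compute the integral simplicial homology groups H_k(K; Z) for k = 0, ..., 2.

H_0 ≅ Z,  H_1 ≅ Z^4,  H_2 = 0.

Order the vertices as a < b < c < d < e < f < g < h < i < j. Listing each simplex with vertices in this order, K has dimension 2 with simplices:

  0-simplices (10): a, b, c, d, e, f, g, h, i, j
  1-simplices (16): af, ag, ah, aj, be, bf, bi, cd, ce, cj, dg, dh, ef, eh, gj, hj
  2-simplices (3): agj, ahj, bef

Hence C_0 ≅ Z^10, C_1 ≅ Z^16, C_2 ≅ Z^3.

Boundary ∂_1: C_1 → C_0 is given by ∂[p,q] = [q] − [p]. For instance
  ∂ef = f − e.
As a 10×16 matrix over Z this has rank 9, with invariant factors (1,1,1,1,1,1,1,1,1).

The boundary map ∂_2: C_2 → C_1 acts by ∂[p,q,r] = [q,r] − [p,r] + [p,q]. For instance
  ∂agj = gj − aj + ag,
  ∂bef = ef − bf + be.
The resulting 16×3 matrix has rank 3, and its Smith normal form has invariant factors (1,1,1).

Reading off H_k = ker ∂_k / im ∂_{k+1}:

  H_0: rank C_0 − rank ∂_1 = 10 − 9 = 1, and the invariant factors of ∂_1 are all 1, so H_0 ≅ Z.
  H_1: rank ker ∂_1 − rank ∂_2 = (16 − 9) − 3 = 4, and the invariant factors of ∂_2 are all 1, so H_1 ≅ Z^4.
  H_2: rank ker ∂_2 − rank ∂_3 = (3 − 3) − 0 = 0, and there is no ∂_3, so H_2 ≅ 0.

As a check, the Euler characteristic is 10 − 16 + 3 = -3, which agrees with 1 − 4 + 0 = -3.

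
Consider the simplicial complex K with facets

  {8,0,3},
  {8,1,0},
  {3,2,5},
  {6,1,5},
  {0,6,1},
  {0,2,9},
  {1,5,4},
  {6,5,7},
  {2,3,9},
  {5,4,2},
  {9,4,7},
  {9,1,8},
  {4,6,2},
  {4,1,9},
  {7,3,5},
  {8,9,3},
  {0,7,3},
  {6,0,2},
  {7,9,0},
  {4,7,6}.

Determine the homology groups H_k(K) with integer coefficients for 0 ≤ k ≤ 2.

H_0 = Z,  H_1 = Z ⊕ Z/2,  H_2 = 0.

Order the vertices as 0 < 1 < 2 < 3 < 4 < 5 < 6 < 7 < 8 < 9. Listing each simplex with vertices in this order, K has dimension 2 with simplices:

  0-simplices (10): [0], [1], [2], [3], [4], [5], [6], [7], [8], [9]
  1-simplices (30): (30 of them)
  2-simplices (20): (20 of them)

so the chain groups are C_0 ≅ Z^10, C_1 ≅ Z^30, C_2 ≅ Z^20.

∂_1: C_1 → C_0 sends each edge [p,q] (with p < q) to q − p. For instance
  ∂[0,3] = [3] − [0].
As a 10×30 matrix over Z this has rank 9, with invariant factors (1,1,1,1,1,1,1,1,1).

The boundary map ∂_2: C_2 → C_1 sends each 2-simplex [p,q,r] to [q,r] − [p,r] + [p,q]. For instance
  ∂[1,5,6] = [5,6] − [1,6] + [1,5],
  ∂[0,3,7] = [3,7] − [0,7] + [0,3].
The 30×20 boundary matrix has rank 20 and Smith normal form diag(1,1,1,1,1,1,1,1,1,1,1,1,1,1,1,1,1,1,1,2).

From H_k ≅ ker(∂_k) / im(∂_{k+1}) we obtain:

  H_0: rank C_0 − rank ∂_1 = 10 − 9 = 1, and the invariant factors of ∂_1 are all 1, so H_0 = Z.
  H_1: rank ker ∂_1 − rank ∂_2 = (30 − 9) − 20 = 1, and ∂_2 has invariant factor 2 > 1, so H_1 = Z ⊕ Z/2.
  H_2: rank ker ∂_2 − rank ∂_3 = (20 − 20) − 0 = 0, and there is no ∂_3, so H_2 = 0.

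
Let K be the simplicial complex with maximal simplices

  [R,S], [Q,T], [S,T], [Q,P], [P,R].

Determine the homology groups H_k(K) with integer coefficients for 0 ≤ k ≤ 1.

H_0 = Z,  H_1 = Z.

K has 5 vertices, 5 edges.
rank ∂_0 = 0, rank ∂_1 = 4 ⇒ b_0 = 5 − 0 − 4 = 1; all invariant factors of ∂_1 are 1 so no torsion. So H_0 ≅ Z.
rank ∂_1 = 4, rank ∂_2 = 0 ⇒ b_1 = 5 − 4 − 0 = 1. So H_1 ≅ Z.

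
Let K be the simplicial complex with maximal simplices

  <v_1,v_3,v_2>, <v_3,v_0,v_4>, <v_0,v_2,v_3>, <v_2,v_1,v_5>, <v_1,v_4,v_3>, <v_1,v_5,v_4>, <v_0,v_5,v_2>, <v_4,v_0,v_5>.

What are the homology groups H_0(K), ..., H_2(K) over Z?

H_0 ≅ Z,  H_1 = 0,  H_2 ≅ Z.

Order the vertices as v_0 < v_1 < v_2 < v_3 < v_4 < v_5. Listing each simplex with vertices in this order, K has dimension 2 with simplices:

  0-simplices (6): [v_0], [v_1], [v_2], [v_3], [v_4], [v_5]
  1-simplices (12): [v_0,v_2], [v_0,v_3], [v_0,v_4], [v_0,v_5], [v_1,v_2], [v_1,v_3], [v_1,v_4], [v_1,v_5], [v_2,v_3], [v_2,v_5], [v_3,v_4], [v_4,v_5]
  2-simplices (8): [v_0,v_2,v_3], [v_0,v_2,v_5], [v_0,v_3,v_4], [v_0,v_4,v_5], [v_1,v_2,v_3], [v_1,v_2,v_5], [v_1,v_3,v_4], [v_1,v_4,v_5]

Hence C_0 ≅ Z^6, C_1 ≅ Z^12, C_2 ≅ Z^8.

Boundary ∂_1: C_1 → C_0 maps an edge to its endpoints' difference, ∂[p,q] = q − p. For instance
  ∂[v_2,v_5] = [v_5] − [v_2].
The 6×12 boundary matrix has rank 5 and Smith normal form diag(1,1,1,1,1).

The boundary map ∂_2: C_2 → C_1 acts by ∂[p,q,r] = [q,r] − [p,r] + [p,q]. For instance
  ∂[v_0,v_2,v_5] = [v_2,v_5] − [v_0,v_5] + [v_0,v_2],
  ∂[v_1,v_2,v_3] = [v_2,v_3] − [v_1,v_3] + [v_1,v_2].
This gives a 12×8 integer matrix of rank 7; reducing to Smith normal form yields diagonal entries (1,1,1,1,1,1,1).

Now H_k = ker ∂_k / im ∂_{k+1}, so:

  H_0: rank C_0 − rank ∂_1 = 6 − 5 = 1, and the invariant factors of ∂_1 are all 1, so H_0 ≅ Z.
  H_1: rank ker ∂_1 − rank ∂_2 = (12 − 5) − 7 = 0, and the invariant factors of ∂_2 are all 1, so H_1 ≅ 0.
  H_2: rank ker ∂_2 − rank ∂_3 = (8 − 7) − 0 = 1, and there is no ∂_3, so H_2 ≅ Z.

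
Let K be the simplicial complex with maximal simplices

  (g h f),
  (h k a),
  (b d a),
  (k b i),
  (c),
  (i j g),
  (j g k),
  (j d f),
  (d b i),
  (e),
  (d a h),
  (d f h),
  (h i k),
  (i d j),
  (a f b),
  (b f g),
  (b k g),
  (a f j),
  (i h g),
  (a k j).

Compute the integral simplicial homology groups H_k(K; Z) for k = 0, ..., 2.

H_0 ≅ Z^3,  H_1 ≅ Z ⊕ Z/2,  H_2 = 0.

Fix the vertex order a < b < c < d < e < f < g < h < i < j < k and write every simplex with vertices in increasing order. Then dim K = 2 and the simplices of K are:

  0-simplices (11): a, b, c, d, e, f, g, h, i, j, k
  1-simplices (27): ab, ad, af, ah, aj, ak, bd, bf, bg, bi, bk, df, dh, di, dj, fg, fh, fj, gh, gi, gj, gk, hi, hk, ij, ik, jk
  2-simplices (18): abd, abf, adh, afj, ahk, ajk, bdi, bfg, bgk, bik, dfh, dfj, dij, fgh, ghi, gij, gjk, hik

giving chain groups C_0 ≅ Z^11, C_1 ≅ Z^27, C_2 ≅ Z^18.

∂_1: C_1 → C_0 sends each edge [p,q] (with p < q) to q − p. For instance
  ∂dh = h − d.
The resulting 11×27 matrix has rank 8, and its Smith normal form has invariant factors (1,1,1,1,1,1,1,1).

The boundary map ∂_2: C_2 → C_1 sends each 2-simplex [p,q,r] to [q,r] − [p,r] + [p,q]. For instance
  ∂dfj = fj − dj + df,
  ∂adh = dh − ah + ad.
This gives a 27×18 integer matrix of rank 18; reducing to Smith normal form yields diagonal entries (1,1,1,1,1,1,1,1,1,1,1,1,1,1,1,1,1,2).

Now H_k = ker ∂_k / im ∂_{k+1}, so:

  H_0: rank C_0 − rank ∂_1 = 11 − 8 = 3, and the invariant factors of ∂_1 are all 1, so H_0 ≅ Z^3.
  H_1: rank ker ∂_1 − rank ∂_2 = (27 − 8) − 18 = 1, and ∂_2 has invariant factor 2 > 1, so H_1 ≅ Z ⊕ Z/2.
  H_2: rank ker ∂_2 − rank ∂_3 = (18 − 18) − 0 = 0, and there is no ∂_3, so H_2 ≅ 0.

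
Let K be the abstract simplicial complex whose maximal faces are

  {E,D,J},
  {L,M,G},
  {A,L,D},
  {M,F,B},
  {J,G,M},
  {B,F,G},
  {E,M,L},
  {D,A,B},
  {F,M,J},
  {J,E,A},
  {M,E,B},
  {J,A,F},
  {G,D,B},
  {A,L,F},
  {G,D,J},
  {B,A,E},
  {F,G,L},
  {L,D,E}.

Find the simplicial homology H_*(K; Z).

H_0 = Z,  H_1 = Z ⊕ Z_2,  H_2 = 0.

Fix the vertex order A < B < D < E < F < G < J < L < M and write every simplex with vertices in increasing order. Then dim K = 2 and the simplices of K are:

  0-simplices (9): A, B, D, E, F, G, J, L, M
  1-simplices (27): AB, AD, AE, AF, AJ, AL, BD, BE, BF, BG, BM, DE, DG, DJ, DL, EJ, EL, EM, FG, FJ, FL, FM, GJ, GL, GM, JM, LM
  2-simplices (18): ABD, ABE, ADL, AEJ, AFJ, AFL, BDG, BEM, BFG, BFM, DEJ, DEL, DGJ, ELM, FGL, FJM, GJM, GLM

so the chain groups are C_0 ≅ Z^9, C_1 ≅ Z^27, C_2 ≅ Z^18.

∂_1: C_1 → C_0 sends each edge [p,q] (with p < q) to q − p. For instance
  ∂DL = L − D.
The 9×27 boundary matrix has rank 8 and Smith normal form diag(1,1,1,1,1,1,1,1).

The boundary map ∂_2: C_2 → C_1 acts by ∂[p,q,r] = [q,r] − [p,r] + [p,q]. For instance
  ∂BDG = DG − BG + BD,
  ∂GJM = JM − GM + GJ.
The resulting 27×18 matrix has rank 18, and its Smith normal form has invariant factors (1,1,1,1,1,1,1,1,1,1,1,1,1,1,1,1,1,2).

From H_k ≅ ker(∂_k) / im(∂_{k+1}) we obtain:

  H_0: rank C_0 − rank ∂_1 = 9 − 8 = 1, and the invariant factors of ∂_1 are all 1, so H_0 ≅ Z.
  H_1: rank ker ∂_1 − rank ∂_2 = (27 − 8) − 18 = 1, and ∂_2 has invariant factor 2 > 1, so H_1 ≅ Z ⊕ Z_2.
  H_2: rank ker ∂_2 − rank ∂_3 = (18 − 18) − 0 = 0, and there is no ∂_3, so H_2 ≅ 0.

(K is a triangulation of the Klein bottle.)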